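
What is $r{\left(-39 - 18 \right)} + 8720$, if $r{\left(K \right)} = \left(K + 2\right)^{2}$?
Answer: $11745$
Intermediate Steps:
$r{\left(K \right)} = \left(2 + K\right)^{2}$
$r{\left(-39 - 18 \right)} + 8720 = \left(2 - 57\right)^{2} + 8720 = \left(-55\right)^{2} + 8720 = 3025 + 8720 = 11745$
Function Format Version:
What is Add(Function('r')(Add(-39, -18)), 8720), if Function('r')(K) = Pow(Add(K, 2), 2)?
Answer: 11745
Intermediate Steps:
Function('r')(K) = Pow(Add(2, K), 2)
Add(Function('r')(Add(-39, -18)), 8720) = Add(Pow(Add(2, Add(-39, -18)), 2), 8720) = Add(Pow(Add(2, -57), 2), 8720) = Add(Pow(-55, 2), 8720) = Add(3025, 8720) = 11745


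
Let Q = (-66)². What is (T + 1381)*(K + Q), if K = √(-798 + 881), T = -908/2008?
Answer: 1509430230/251 + 693035*√83/502 ≈ 6.0262e+6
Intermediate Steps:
T = -227/502 (T = -908*1/2008 = -227/502 ≈ -0.45219)
K = √83 ≈ 9.1104
Q = 4356
(T + 1381)*(K + Q) = (-227/502 + 1381)*(√83 + 4356) = 693035*(4356 + √83)/502 = 1509430230/251 + 693035*√83/502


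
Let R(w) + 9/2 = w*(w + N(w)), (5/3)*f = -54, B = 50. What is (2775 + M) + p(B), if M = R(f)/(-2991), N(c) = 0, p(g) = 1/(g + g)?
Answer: 55326731/19940 ≈ 2774.7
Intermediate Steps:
f = -162/5 (f = (⅗)*(-54) = -162/5 ≈ -32.400)
p(g) = 1/(2*g)
R(w) = -9/2 + w² (R(w) = -9/2 + w*(w + 0) = -9/2 + w*w = -9/2 + w²)
M = -17421/49850 (M = (-9/2 + (-162/5)²)/(-2991) = (-9/2 + 26244/25)*(-1/2991) = (52263/50)*(-1/2991) = -17421/49850 ≈ -0.34947)
(2775 + M) + p(B) = (2775 - 17421/49850) + (½)/50 = 138316329/49850 + (½)*(1/50) = 138316329/49850 + 1/100 = 55326731/19940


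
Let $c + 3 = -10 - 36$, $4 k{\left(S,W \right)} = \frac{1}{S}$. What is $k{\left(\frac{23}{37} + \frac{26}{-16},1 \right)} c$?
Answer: $\frac{3626}{297} \approx 12.209$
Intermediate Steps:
$k{\left(S,W \right)} = \frac{1}{4 S}$
$c = -49$ ($c = -3 - 46 = -49$)
$k{\left(\frac{23}{37} + \frac{26}{-16},1 \right)} c = \frac{1}{4 \left(\frac{23}{37} + \frac{26}{-16}\right)} \left(-49\right) = \frac{1}{4 \left(23 \cdot \frac{1}{37} + 26 \left(- \frac{1}{16}\right)\right)} \left(-49\right) = \frac{1}{4 \left(\frac{23}{37} - \frac{13}{8}\right)} \left(-49\right) = \frac{1}{4 \left(- \frac{297}{296}\right)} \left(-49\right) = \frac{1}{4} \left(- \frac{296}{297}\right) \left(-49\right) = \left(- \frac{74}{297}\right) \left(-49\right) = \frac{3626}{297}$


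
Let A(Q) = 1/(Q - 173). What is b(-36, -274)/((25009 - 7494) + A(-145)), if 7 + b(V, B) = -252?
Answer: -82362/5569769 ≈ -0.014787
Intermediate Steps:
A(Q) = 1/(-173 + Q)
b(V, B) = -259 (b(V, B) = -7 - 252 = -259)
b(-36, -274)/((25009 - 7494) + A(-145)) = -259/((25009 - 7494) + 1/(-173 - 145)) = -259/(17515 + 1/(-318)) = -259/(17515 - 1/318) = -259/5569769/318 = -259*318/5569769 = -82362/5569769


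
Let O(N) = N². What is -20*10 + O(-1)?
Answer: -199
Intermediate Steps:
-20*10 + O(-1) = -20*10 + (-1)² = -200 + 1 = -199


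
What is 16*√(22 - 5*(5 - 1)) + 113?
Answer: 113 + 16*√2 ≈ 135.63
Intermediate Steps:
16*√(22 - 5*(5 - 1)) + 113 = 16*√(22 - 5*4) + 113 = 16*√(22 - 20) + 113 = 16*√2 + 113 = 113 + 16*√2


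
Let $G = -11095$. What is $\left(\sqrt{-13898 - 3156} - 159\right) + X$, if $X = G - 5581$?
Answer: $-16835 + i \sqrt{17054} \approx -16835.0 + 130.59 i$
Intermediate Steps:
$X = -16676$ ($X = -11095 - 5581 = -16676$)
$\left(\sqrt{-13898 - 3156} - 159\right) + X = \left(\sqrt{-13898 - 3156} - 159\right) - 16676 = \left(\sqrt{-17054} - 159\right) - 16676 = \left(i \sqrt{17054} - 159\right) - 16676 = \left(-159 + i \sqrt{17054}\right) - 16676 = -16835 + i \sqrt{17054}$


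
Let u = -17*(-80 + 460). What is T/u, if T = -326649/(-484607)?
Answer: -326649/3130561220 ≈ -0.00010434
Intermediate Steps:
u = -6460 (u = -17*380 = -6460)
T = 326649/484607 (T = -326649*(-1/484607) = 326649/484607 ≈ 0.67405)
T/u = (326649/484607)/(-6460) = (326649/484607)*(-1/6460) = -326649/3130561220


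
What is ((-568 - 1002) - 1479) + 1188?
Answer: -1861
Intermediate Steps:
((-568 - 1002) - 1479) + 1188 = (-1570 - 1479) + 1188 = -3049 + 1188 = -1861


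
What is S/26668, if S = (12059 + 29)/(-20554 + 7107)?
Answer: -3022/89651149 ≈ -3.3708e-5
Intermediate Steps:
S = -12088/13447 (S = 12088/(-13447) = 12088*(-1/13447) = -12088/13447 ≈ -0.89894)
S/26668 = -12088/13447/26668 = -12088/13447*1/26668 = -3022/89651149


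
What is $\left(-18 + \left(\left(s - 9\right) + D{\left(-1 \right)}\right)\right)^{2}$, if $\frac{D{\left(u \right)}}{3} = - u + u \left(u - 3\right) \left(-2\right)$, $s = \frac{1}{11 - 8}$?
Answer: $\frac{20449}{9} \approx 2272.1$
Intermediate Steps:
$s = \frac{1}{3} \approx 0.33333$
$D{\left(u \right)} = - 3 u + 3 u \left(6 - 2 u\right)$ ($D{\left(u \right)} = 3 \left(- u + u \left(u - 3\right) \left(-2\right)\right) = 3 \left(- u + u \left(-3 + u\right) \left(-2\right)\right) = 3 \left(- u + u \left(6 - 2 u\right)\right) = - 3 u + 3 u \left(6 - 2 u\right)$)
$\left(-18 + \left(\left(s - 9\right) + D{\left(-1 \right)}\right)\right)^{2} = \left(-18 + \left(\left(\frac{1}{3} - 9\right) + 3 \left(-1\right) \left(5 - -2\right)\right)\right)^{2} = \left(-18 + \left(- \frac{26}{3} + 3 \left(-1\right) \left(5 + 2\right)\right)\right)^{2} = \left(-18 + \left(- \frac{26}{3} + 3 \left(-1\right) 7\right)\right)^{2} = \left(-18 - \frac{89}{3}\right)^{2} = \left(- \frac{143}{3}\right)^{2} = \frac{20449}{9}$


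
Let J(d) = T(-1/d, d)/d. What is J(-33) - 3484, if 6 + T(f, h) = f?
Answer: -3793879/1089 ≈ -3483.8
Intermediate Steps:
T(f, h) = -6 + f
J(d) = (-6 - 1/d)/d
J(-33) - 3484 = (-1 - 6*(-33))/(-33)² - 3484 = (-1 + 198)/1089 - 3484 = (1/1089)*197 - 3484 = 197/1089 - 3484 = -3793879/1089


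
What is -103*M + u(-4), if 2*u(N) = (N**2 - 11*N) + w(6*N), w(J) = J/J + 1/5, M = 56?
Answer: -28687/5 ≈ -5737.4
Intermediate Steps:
w(J) = 6/5 (w(J) = 1 + 1*(1/5) = 1 + 1/5 = 6/5)
u(N) = 3/5 + N**2/2 - 11*N/2 (u(N) = ((N**2 - 11*N) + 6/5)/2 = (6/5 + N**2 - 11*N)/2 = 3/5 + N**2/2 - 11*N/2)
-103*M + u(-4) = -103*56 + (3/5 + (1/2)*(-4)**2 - 11/2*(-4)) = -5768 + (3/5 + (1/2)*16 + 22) = -5768 + (3/5 + 8 + 22) = -5768 + 153/5 = -28687/5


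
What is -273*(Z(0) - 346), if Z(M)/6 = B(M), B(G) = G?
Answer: 94458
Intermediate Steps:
Z(M) = 6*M
-273*(Z(0) - 346) = -273*(6*0 - 346) = -273*(0 - 346) = -273*(-346) = 94458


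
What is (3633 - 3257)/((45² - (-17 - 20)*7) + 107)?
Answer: 376/2391 ≈ 0.15726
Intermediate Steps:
(3633 - 3257)/((45² - (-17 - 20)*7) + 107) = 376/((2025 - (-37)*7) + 107) = 376/((2025 - 1*(-259)) + 107) = 376/((2025 + 259) + 107) = 376/(2284 + 107) = 376/2391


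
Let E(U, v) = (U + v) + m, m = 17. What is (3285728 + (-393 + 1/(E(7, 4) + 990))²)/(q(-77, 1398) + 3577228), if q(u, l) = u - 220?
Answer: 3565137189201/3706859441644 ≈ 0.96177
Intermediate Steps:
q(u, l) = -220 + u
E(U, v) = 17 + U + v (E(U, v) = (U + v) + 17 = 17 + U + v)
(3285728 + (-393 + 1/(E(7, 4) + 990))²)/(q(-77, 1398) + 3577228) = (3285728 + (-393 + 1/((17 + 7 + 4) + 990))²)/((-220 - 77) + 3577228) = (3285728 + (-393 + 1/(28 + 990))²)/(-297 + 3577228) = (3285728 + (-393 + 1/1018)²)/3576931 = (3285728 + (-393 + 1/1018)²)*(1/3576931) = (3285728 + (-400073/1018)²)*(1/3576931) = (3285728 + 160058405329/1036324)*(1/3576931) = (3565137189201/1036324)*(1/3576931) = 3565137189201/3706859441644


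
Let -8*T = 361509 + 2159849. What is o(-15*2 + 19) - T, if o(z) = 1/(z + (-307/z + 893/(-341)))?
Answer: 558480921/1772 ≈ 3.1517e+5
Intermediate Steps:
T = -1260679/4 (T = -(361509 + 2159849)/8 = -1/8*2521358 = -1260679/4 ≈ -3.1517e+5)
o(z) = 1/(-893/341 + z - 307/z) (o(z) = 1/(z + (-307/z + 893*(-1/341))) = 1/(z + (-307/z - 893/341)) = 1/(z + (-893/341 - 307/z)) = 1/(-893/341 + z - 307/z))
o(-15*2 + 19) - T = 341*(-15*2 + 19)/(-104687 - 893*(-15*2 + 19) + 341*(-15*2 + 19)**2) - 1*(-1260679/4) = 341*(-30 + 19)/(-104687 - 893*(-30 + 19) + 341*(-30 + 19)**2) + 1260679/4 = 341*(-11)/(-104687 - 893*(-11) + 341*(-11)**2) + 1260679/4 = 341*(-11)/(-104687 + 9823 + 341*121) + 1260679/4 = 341*(-11)/(-104687 + 9823 + 41261) + 1260679/4 = 341*(-11)/(-53603) + 1260679/4 = 341*(-11)*(-1/53603) + 1260679/4 = 31/443 + 1260679/4 = 558480921/1772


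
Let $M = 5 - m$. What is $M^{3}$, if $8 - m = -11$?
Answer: $-2744$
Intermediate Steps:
$m = 19$ ($m = 8 - -11 = 8 + 11 = 19$)
$M = -14$ ($M = 5 - 19 = -14$)
$M^{3} = \left(-14\right)^{3} = -2744$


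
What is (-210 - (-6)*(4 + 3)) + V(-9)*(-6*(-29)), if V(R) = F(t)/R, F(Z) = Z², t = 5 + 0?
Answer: -1954/3 ≈ -651.33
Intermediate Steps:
t = 5
V(R) = 25/R (V(R) = 5²/R = 25/R)
(-210 - (-6)*(4 + 3)) + V(-9)*(-6*(-29)) = (-210 - (-6)*(4 + 3)) + (25/(-9))*(-6*(-29)) = (-210 - (-6)*7) + (25*(-⅑))*174 = (-210 - 1*(-42)) - 25/9*174 = (-210 + 42) - 1450/3 = -168 - 1450/3 = -1954/3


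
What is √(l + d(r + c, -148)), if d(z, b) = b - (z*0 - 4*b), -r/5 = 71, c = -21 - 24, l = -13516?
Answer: 36*I*√11 ≈ 119.4*I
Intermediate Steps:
c = -45
r = -355 (r = -5*71 = -355)
d(z, b) = 5*b (d(z, b) = b - (0 - 4*b) = b - (-4)*b = b + 4*b = 5*b)
√(l + d(r + c, -148)) = √(-13516 + 5*(-148)) = √(-13516 - 740) = √(-14256) = 36*I*√11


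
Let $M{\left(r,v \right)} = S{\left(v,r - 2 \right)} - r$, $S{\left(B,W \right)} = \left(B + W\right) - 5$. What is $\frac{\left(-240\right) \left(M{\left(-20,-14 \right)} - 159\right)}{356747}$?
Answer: $\frac{43200}{356747} \approx 0.12109$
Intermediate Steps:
$S{\left(B,W \right)} = -5 + B + W$
$M{\left(r,v \right)} = -7 + v$ ($M{\left(r,v \right)} = \left(-5 + v + \left(r - 2\right)\right) - r = \left(-5 + v + \left(-2 + r\right)\right) - r = \left(-7 + r + v\right) - r = -7 + v$)
$\frac{\left(-240\right) \left(M{\left(-20,-14 \right)} - 159\right)}{356747} = \frac{\left(-240\right) \left(\left(-7 - 14\right) - 159\right)}{356747} = - 240 \left(-21 - 159\right) \frac{1}{356747} = \left(-240\right) \left(-180\right) \frac{1}{356747} = 43200 \cdot \frac{1}{356747} = \frac{43200}{356747}$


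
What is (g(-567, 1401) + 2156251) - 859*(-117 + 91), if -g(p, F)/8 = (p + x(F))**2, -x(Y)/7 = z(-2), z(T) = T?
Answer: -267887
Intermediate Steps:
x(Y) = 14 (x(Y) = -7*(-2) = 14)
g(p, F) = -8*(14 + p)**2 (g(p, F) = -8*(p + 14)**2 = -8*(14 + p)**2)
(g(-567, 1401) + 2156251) - 859*(-117 + 91) = (-8*(14 - 567)**2 + 2156251) - 859*(-117 + 91) = (-8*(-553)**2 + 2156251) - 859*(-26) = (-8*305809 + 2156251) + 22334 = (-2446472 + 2156251) + 22334 = -290221 + 22334 = -267887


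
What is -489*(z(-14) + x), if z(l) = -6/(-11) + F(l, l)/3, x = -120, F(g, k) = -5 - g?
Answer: 626409/11 ≈ 56946.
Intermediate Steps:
z(l) = -37/33 - l/3 (z(l) = -6/(-11) + (-5 - l)/3 = -6*(-1/11) + (-5 - l)*(⅓) = 6/11 + (-5/3 - l/3) = -37/33 - l/3)
-489*(z(-14) + x) = -489*((-37/33 - ⅓*(-14)) - 120) = -489*((-37/33 + 14/3) - 120) = -489*(39/11 - 120) = -489*(-1281/11) = 626409/11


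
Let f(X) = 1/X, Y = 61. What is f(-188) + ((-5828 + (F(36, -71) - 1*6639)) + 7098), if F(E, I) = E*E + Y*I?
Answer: -1579953/188 ≈ -8404.0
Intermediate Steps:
F(E, I) = E**2 + 61*I (F(E, I) = E*E + 61*I = E**2 + 61*I)
f(-188) + ((-5828 + (F(36, -71) - 1*6639)) + 7098) = 1/(-188) + ((-5828 + ((36**2 + 61*(-71)) - 1*6639)) + 7098) = -1/188 + ((-5828 + ((1296 - 4331) - 6639)) + 7098) = -1/188 + ((-5828 + (-3035 - 6639)) + 7098) = -1/188 + ((-5828 - 9674) + 7098) = -1/188 + (-15502 + 7098) = -1/188 - 8404 = -1579953/188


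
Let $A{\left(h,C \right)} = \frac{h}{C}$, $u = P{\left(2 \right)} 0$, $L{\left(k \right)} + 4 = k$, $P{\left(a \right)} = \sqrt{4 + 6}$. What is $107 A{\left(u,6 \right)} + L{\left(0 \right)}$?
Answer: $-4$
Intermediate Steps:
$P{\left(a \right)} = \sqrt{10}$
$L{\left(k \right)} = -4 + k$
$u = 0$ ($u = \sqrt{10} \cdot 0 = 0$)
$107 A{\left(u,6 \right)} + L{\left(0 \right)} = 107 \cdot \frac{0}{6} + \left(-4 + 0\right) = 107 \cdot 0 \cdot \frac{1}{6} - 4 = 107 \cdot 0 - 4 = 0 - 4 = -4$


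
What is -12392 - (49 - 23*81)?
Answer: -10578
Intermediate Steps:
-12392 - (49 - 23*81) = -12392 - (49 - 1863) = -12392 - 1*(-1814) = -12392 + 1814 = -10578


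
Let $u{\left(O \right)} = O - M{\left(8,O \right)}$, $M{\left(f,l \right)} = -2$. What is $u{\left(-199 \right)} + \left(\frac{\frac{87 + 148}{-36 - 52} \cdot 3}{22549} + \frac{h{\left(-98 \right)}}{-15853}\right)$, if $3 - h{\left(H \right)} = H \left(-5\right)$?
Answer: $- \frac{6196132549213}{31457298136} \approx -196.97$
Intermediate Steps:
$u{\left(O \right)} = 2 + O$ ($u{\left(O \right)} = O - -2 = O + 2 = 2 + O$)
$h{\left(H \right)} = 3 + 5 H$ ($h{\left(H \right)} = 3 - H \left(-5\right) = 3 - - 5 H = 3 + 5 H$)
$u{\left(-199 \right)} + \left(\frac{\frac{87 + 148}{-36 - 52} \cdot 3}{22549} + \frac{h{\left(-98 \right)}}{-15853}\right) = \left(2 - 199\right) + \left(\frac{\frac{87 + 148}{-36 - 52} \cdot 3}{22549} + \frac{3 + 5 \left(-98\right)}{-15853}\right) = -197 + \left(\frac{235}{-88} \cdot 3 \cdot \frac{1}{22549} + \left(3 - 490\right) \left(- \frac{1}{15853}\right)\right) = -197 + \left(235 \left(- \frac{1}{88}\right) 3 \cdot \frac{1}{22549} - - \frac{487}{15853}\right) = -197 + \left(\left(- \frac{235}{88}\right) 3 \cdot \frac{1}{22549} + \frac{487}{15853}\right) = -197 + \left(\left(- \frac{705}{88}\right) \frac{1}{22549} + \frac{487}{15853}\right) = -197 + \left(- \frac{705}{1984312} + \frac{487}{15853}\right) = -197 + \frac{955183579}{31457298136} = - \frac{6196132549213}{31457298136}$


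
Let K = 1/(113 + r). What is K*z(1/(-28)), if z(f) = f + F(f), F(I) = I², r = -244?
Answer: 27/102704 ≈ 0.00026289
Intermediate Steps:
K = -1/131 (K = 1/(113 - 244) = 1/(-131) = -1/131 ≈ -0.0076336)
z(f) = f + f²
K*z(1/(-28)) = -(1 + 1/(-28))/(131*(-28)) = -(-1)*(1 - 1/28)/3668 = -(-1)*27/(3668*28) = -1/131*(-27/784) = 27/102704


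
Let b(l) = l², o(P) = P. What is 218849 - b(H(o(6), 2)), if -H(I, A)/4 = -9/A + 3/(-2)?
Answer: 218273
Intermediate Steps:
H(I, A) = 6 + 36/A (H(I, A) = -4*(-9/A + 3/(-2)) = -4*(-9/A + 3*(-½)) = -4*(-9/A - 3/2) = -4*(-3/2 - 9/A) = 6 + 36/A)
218849 - b(H(o(6), 2)) = 218849 - (6 + 36/2)² = 218849 - (6 + 36*(½))² = 218849 - (6 + 18)² = 218849 - 1*24² = 218849 - 1*576 = 218849 - 576 = 218273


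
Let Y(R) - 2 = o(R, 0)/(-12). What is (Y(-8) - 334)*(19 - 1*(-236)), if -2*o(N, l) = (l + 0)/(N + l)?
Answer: -84660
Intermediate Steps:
o(N, l) = -l/(2*(N + l)) (o(N, l) = -(l + 0)/(2*(N + l)) = -l/(2*(N + l)))
Y(R) = 2 (Y(R) = 2 - 1*0/(2*R + 2*0)/(-12) = 2 - 1*0/(2*R + 0)*(-1/12) = 2 - 1*0/2*R*(-1/12) = 2 - 1*0*1/(2*R)*(-1/12) = 2 + 0*(-1/12) = 2 + 0 = 2)
(Y(-8) - 334)*(19 - 1*(-236)) = (2 - 334)*(19 - 1*(-236)) = -332*(19 + 236) = -332*255 = -84660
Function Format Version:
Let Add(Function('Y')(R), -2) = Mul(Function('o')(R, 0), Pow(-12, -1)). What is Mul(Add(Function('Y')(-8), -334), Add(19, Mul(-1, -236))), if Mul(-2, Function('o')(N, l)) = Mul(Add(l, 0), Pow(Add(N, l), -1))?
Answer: -84660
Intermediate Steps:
Function('o')(N, l) = Mul(Rational(-1, 2), l, Pow(Add(N, l), -1)) (Function('o')(N, l) = Mul(Rational(-1, 2), Mul(Add(l, 0), Pow(Add(N, l), -1))) = Mul(Rational(-1, 2), Mul(l, Pow(Add(N, l), -1))) = Mul(Rational(-1, 2), l, Pow(Add(N, l), -1)))
Function('Y')(R) = 2 (Function('Y')(R) = Add(2, Mul(Mul(-1, 0, Pow(Add(Mul(2, R), Mul(2, 0)), -1)), Pow(-12, -1))) = Add(2, Mul(Mul(-1, 0, Pow(Add(Mul(2, R), 0), -1)), Rational(-1, 12))) = Add(2, Mul(Mul(-1, 0, Pow(Mul(2, R), -1)), Rational(-1, 12))) = Add(2, Mul(Mul(-1, 0, Mul(Rational(1, 2), Pow(R, -1))), Rational(-1, 12))) = Add(2, Mul(0, Rational(-1, 12))) = Add(2, 0) = 2)
Mul(Add(Function('Y')(-8), -334), Add(19, Mul(-1, -236))) = Mul(Add(2, -334), Add(19, Mul(-1, -236))) = Mul(-332, Add(19, 236)) = Mul(-332, 255) = -84660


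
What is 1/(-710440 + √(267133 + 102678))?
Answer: -710440/504724623789 - √369811/504724623789 ≈ -1.4088e-6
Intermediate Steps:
1/(-710440 + √(267133 + 102678)) = 1/(-710440 + √369811)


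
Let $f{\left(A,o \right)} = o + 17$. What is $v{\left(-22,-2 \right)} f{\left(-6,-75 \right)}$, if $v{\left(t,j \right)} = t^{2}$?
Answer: $-28072$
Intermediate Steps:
$f{\left(A,o \right)} = 17 + o$
$v{\left(-22,-2 \right)} f{\left(-6,-75 \right)} = \left(-22\right)^{2} \left(17 - 75\right) = 484 \left(-58\right) = -28072$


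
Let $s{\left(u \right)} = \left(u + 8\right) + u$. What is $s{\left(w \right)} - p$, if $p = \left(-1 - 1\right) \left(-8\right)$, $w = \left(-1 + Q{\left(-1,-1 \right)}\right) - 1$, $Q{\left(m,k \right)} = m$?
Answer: $-14$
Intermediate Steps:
$w = -3$ ($w = \left(-1 - 1\right) - 1 = -2 - 1 = -3$)
$p = 16$ ($p = \left(-2\right) \left(-8\right) = 16$)
$s{\left(u \right)} = 8 + 2 u$ ($s{\left(u \right)} = \left(8 + u\right) + u = 8 + 2 u$)
$s{\left(w \right)} - p = \left(8 + 2 \left(-3\right)\right) - 16 = \left(8 - 6\right) - 16 = 2 - 16 = -14$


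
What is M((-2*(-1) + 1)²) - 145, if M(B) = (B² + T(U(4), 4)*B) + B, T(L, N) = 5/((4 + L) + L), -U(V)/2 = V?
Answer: -235/4 ≈ -58.750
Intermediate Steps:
U(V) = -2*V
T(L, N) = 5/(4 + 2*L)
M(B) = B² + 7*B/12 (M(B) = (B² + (5/(2*(2 - 2*4)))*B) + B = (B² + (5/(2*(2 - 8)))*B) + B = (B² + ((5/2)/(-6))*B) + B = (B² + ((5/2)*(-⅙))*B) + B = (B² - 5*B/12) + B = B² + 7*B/12)
M((-2*(-1) + 1)²) - 145 = (-2*(-1) + 1)²*(7 + 12*(-2*(-1) + 1)²)/12 - 145 = (2 + 1)²*(7 + 12*(2 + 1)²)/12 - 145 = (1/12)*3²*(7 + 12*3²) - 145 = (1/12)*9*(7 + 12*9) - 145 = (1/12)*9*(7 + 108) - 145 = (1/12)*9*115 - 145 = 345/4 - 145 = -235/4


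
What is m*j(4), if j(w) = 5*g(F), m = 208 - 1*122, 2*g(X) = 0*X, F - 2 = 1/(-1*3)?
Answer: 0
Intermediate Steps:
F = 5/3 (F = 2 + 1/(-1*3) = 2 + 1/(-3) = 2 - ⅓ = 5/3 ≈ 1.6667)
g(X) = 0 (g(X) = (0*X)/2 = (½)*0 = 0)
m = 86 (m = 208 - 122 = 86)
j(w) = 0 (j(w) = 5*0 = 0)
m*j(4) = 86*0 = 0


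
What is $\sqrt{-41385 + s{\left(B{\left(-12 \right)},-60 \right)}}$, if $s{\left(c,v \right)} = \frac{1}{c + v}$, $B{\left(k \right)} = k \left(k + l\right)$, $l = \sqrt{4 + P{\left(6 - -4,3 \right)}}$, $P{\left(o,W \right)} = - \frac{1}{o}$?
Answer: $\frac{\sqrt{-104290170 + 1489860 \sqrt{390}}}{6 \sqrt{70 - \sqrt{390}}} \approx 203.43 i$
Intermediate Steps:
$l = \frac{\sqrt{390}}{10}$ ($l = \sqrt{4 - \frac{1}{6 - -4}} = \sqrt{4 - \frac{1}{6 + 4}} = \sqrt{4 - \frac{1}{10}} = \sqrt{\frac{39}{10}} = \frac{\sqrt{390}}{10} \approx 1.9748$)
$B{\left(k \right)} = k \left(k + \frac{\sqrt{390}}{10}\right)$
$\sqrt{-41385 + s{\left(B{\left(-12 \right)},-60 \right)}} = \sqrt{-41385 + \frac{1}{\frac{1}{10} \left(-12\right) \left(\sqrt{390} + 10 \left(-12\right)\right) - 60}} = \sqrt{-41385 + \frac{1}{\frac{1}{10} \left(-12\right) \left(\sqrt{390} - 120\right) - 60}} = \sqrt{-41385 + \frac{1}{\frac{1}{10} \left(-12\right) \left(-120 + \sqrt{390}\right) - 60}} = \sqrt{-41385 + \frac{1}{\left(144 - \frac{6 \sqrt{390}}{5}\right) - 60}} = \sqrt{-41385 + \frac{1}{84 - \frac{6 \sqrt{390}}{5}}}$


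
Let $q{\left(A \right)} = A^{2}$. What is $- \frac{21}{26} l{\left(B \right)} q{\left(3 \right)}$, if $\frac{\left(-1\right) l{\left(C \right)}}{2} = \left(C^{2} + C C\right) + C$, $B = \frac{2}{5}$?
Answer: $\frac{3402}{325} \approx 10.468$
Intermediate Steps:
$B = \frac{2}{5}$ ($B = 2 \cdot \frac{1}{5} = \frac{2}{5} \approx 0.4$)
$l{\left(C \right)} = - 4 C^{2} - 2 C$ ($l{\left(C \right)} = - 2 \left(\left(C^{2} + C C\right) + C\right) = - 2 \left(\left(C^{2} + C^{2}\right) + C\right) = - 2 \left(2 C^{2} + C\right) = - 2 \left(C + 2 C^{2}\right) = - 4 C^{2} - 2 C$)
$- \frac{21}{26} l{\left(B \right)} q{\left(3 \right)} = - \frac{21}{26} \left(\left(-2\right) \frac{2}{5} \left(1 + 2 \cdot \frac{2}{5}\right)\right) 3^{2} = \left(-21\right) \frac{1}{26} \left(\left(-2\right) \frac{2}{5} \left(1 + \frac{4}{5}\right)\right) 9 = - \frac{21 \left(\left(-2\right) \frac{2}{5} \cdot \frac{9}{5}\right)}{26} \cdot 9 = \left(- \frac{21}{26}\right) \left(- \frac{36}{25}\right) 9 = \frac{378}{325} \cdot 9 = \frac{3402}{325}$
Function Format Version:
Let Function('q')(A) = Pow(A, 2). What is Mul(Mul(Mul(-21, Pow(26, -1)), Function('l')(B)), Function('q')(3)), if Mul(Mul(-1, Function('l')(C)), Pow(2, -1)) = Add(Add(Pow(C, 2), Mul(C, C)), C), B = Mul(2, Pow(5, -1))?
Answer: Rational(3402, 325) ≈ 10.468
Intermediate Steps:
B = Rational(2, 5) (B = Mul(2, Rational(1, 5)) = Rational(2, 5) ≈ 0.40000)
Function('l')(C) = Add(Mul(-4, Pow(C, 2)), Mul(-2, C)) (Function('l')(C) = Mul(-2, Add(Add(Pow(C, 2), Mul(C, C)), C)) = Mul(-2, Add(Add(Pow(C, 2), Pow(C, 2)), C)) = Mul(-2, Add(Mul(2, Pow(C, 2)), C)) = Mul(-2, Add(C, Mul(2, Pow(C, 2)))) = Add(Mul(-4, Pow(C, 2)), Mul(-2, C)))
Mul(Mul(Mul(-21, Pow(26, -1)), Function('l')(B)), Function('q')(3)) = Mul(Mul(Mul(-21, Pow(26, -1)), Mul(-2, Rational(2, 5), Add(1, Mul(2, Rational(2, 5))))), Pow(3, 2)) = Mul(Mul(Mul(-21, Rational(1, 26)), Mul(-2, Rational(2, 5), Add(1, Rational(4, 5)))), 9) = Mul(Mul(Rational(-21, 26), Mul(-2, Rational(2, 5), Rational(9, 5))), 9) = Mul(Mul(Rational(-21, 26), Rational(-36, 25)), 9) = Mul(Rational(378, 325), 9) = Rational(3402, 325)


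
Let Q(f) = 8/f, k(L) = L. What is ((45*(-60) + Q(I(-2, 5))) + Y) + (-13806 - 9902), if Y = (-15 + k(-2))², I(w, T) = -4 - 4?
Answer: -26120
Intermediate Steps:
I(w, T) = -8
Y = 289 (Y = (-15 - 2)² = (-17)² = 289)
((45*(-60) + Q(I(-2, 5))) + Y) + (-13806 - 9902) = ((45*(-60) + 8/(-8)) + 289) + (-13806 - 9902) = ((-2700 + 8*(-⅛)) + 289) - 23708 = ((-2700 - 1) + 289) - 23708 = (-2701 + 289) - 23708 = -2412 - 23708 = -26120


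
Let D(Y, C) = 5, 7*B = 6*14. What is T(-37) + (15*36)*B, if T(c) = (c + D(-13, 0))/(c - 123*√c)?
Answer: 49137856/7583 - 1968*I*√37/280571 ≈ 6480.0 - 0.042666*I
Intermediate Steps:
B = 12 (B = (6*14)/7 = (⅐)*84 = 12)
T(c) = (5 + c)/(c - 123*√c) (T(c) = (c + 5)/(c - 123*√c) = (5 + c)/(c - 123*√c))
T(-37) + (15*36)*B = (5 - 37)/(-37 - 123*I*√37) + (15*36)*12 = -32/(-37 - 123*I*√37) + 540*12 = -32/(-37 - 123*I*√37) + 6480 = 6480 - 32/(-37 - 123*I*√37)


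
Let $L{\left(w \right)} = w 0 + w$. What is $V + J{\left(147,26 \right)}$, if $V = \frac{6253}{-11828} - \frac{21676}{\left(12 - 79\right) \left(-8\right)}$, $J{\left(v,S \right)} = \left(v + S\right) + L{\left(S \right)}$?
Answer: $\frac{125235807}{792476} \approx 158.03$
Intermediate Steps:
$L{\left(w \right)} = w$ ($L{\left(w \right)} = 0 + w = w$)
$J{\left(v,S \right)} = v + 2 S$ ($J{\left(v,S \right)} = \left(v + S\right) + S = \left(S + v\right) + S = v + 2 S$)
$V = - \frac{32466917}{792476}$ ($V = 6253 \left(- \frac{1}{11828}\right) - \frac{21676}{\left(-67\right) \left(-8\right)} = - \frac{6253}{11828} - \frac{21676}{536} = - \frac{6253}{11828} - \frac{5419}{134} = - \frac{32466917}{792476} \approx -40.969$)
$V + J{\left(147,26 \right)} = - \frac{32466917}{792476} + \left(147 + 2 \cdot 26\right) = - \frac{32466917}{792476} + \left(147 + 52\right) = - \frac{32466917}{792476} + 199 = \frac{125235807}{792476}$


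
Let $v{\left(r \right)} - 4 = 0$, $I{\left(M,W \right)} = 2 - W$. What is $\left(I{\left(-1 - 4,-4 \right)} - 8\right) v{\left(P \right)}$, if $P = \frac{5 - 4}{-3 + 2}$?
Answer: $-8$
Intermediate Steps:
$P = -1$ ($P = 1 \frac{1}{-1} = 1 \left(-1\right) = -1$)
$v{\left(r \right)} = 4$ ($v{\left(r \right)} = 4 + 0 = 4$)
$\left(I{\left(-1 - 4,-4 \right)} - 8\right) v{\left(P \right)} = \left(\left(2 - -4\right) - 8\right) 4 = \left(\left(2 + 4\right) - 8\right) 4 = \left(6 - 8\right) 4 = \left(-2\right) 4 = -8$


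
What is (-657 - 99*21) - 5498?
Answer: -8234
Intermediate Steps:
(-657 - 99*21) - 5498 = (-657 - 2079) - 5498 = -2736 - 5498 = -8234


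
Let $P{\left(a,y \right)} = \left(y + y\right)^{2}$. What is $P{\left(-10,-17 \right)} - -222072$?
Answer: $223228$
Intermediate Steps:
$P{\left(a,y \right)} = 4 y^{2}$ ($P{\left(a,y \right)} = \left(2 y\right)^{2} = 4 y^{2}$)
$P{\left(-10,-17 \right)} - -222072 = 4 \left(-17\right)^{2} - -222072 = 4 \cdot 289 + 222072 = 1156 + 222072 = 223228$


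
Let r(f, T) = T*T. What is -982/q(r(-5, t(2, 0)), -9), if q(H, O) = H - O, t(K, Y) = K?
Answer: -982/13 ≈ -75.538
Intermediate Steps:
r(f, T) = T**2
-982/q(r(-5, t(2, 0)), -9) = -982/(2**2 - 1*(-9)) = -982/(4 + 9) = -982/13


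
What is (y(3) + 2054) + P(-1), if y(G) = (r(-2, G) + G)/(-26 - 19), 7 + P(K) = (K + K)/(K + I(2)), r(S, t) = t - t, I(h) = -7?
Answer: 122831/60 ≈ 2047.2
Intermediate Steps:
r(S, t) = 0
P(K) = -7 + 2*K/(-7 + K) (P(K) = -7 + (K + K)/(K - 7) = -7 + (2*K)/(-7 + K) = -7 + 2*K/(-7 + K))
y(G) = -G/45 (y(G) = (0 + G)/(-26 - 19) = G/(-45) = G*(-1/45) = -G/45)
(y(3) + 2054) + P(-1) = (-1/45*3 + 2054) + (49 - 5*(-1))/(-7 - 1) = (-1/15 + 2054) + (49 + 5)/(-8) = 30809/15 - 1/8*54 = 30809/15 - 27/4 = 122831/60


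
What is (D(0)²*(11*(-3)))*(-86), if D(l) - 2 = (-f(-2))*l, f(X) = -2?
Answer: 11352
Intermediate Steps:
D(l) = 2 + 2*l (D(l) = 2 + (-1*(-2))*l = 2 + 2*l)
(D(0)²*(11*(-3)))*(-86) = ((2 + 2*0)²*(11*(-3)))*(-86) = ((2 + 0)²*(-33))*(-86) = (2²*(-33))*(-86) = (4*(-33))*(-86) = -132*(-86) = 11352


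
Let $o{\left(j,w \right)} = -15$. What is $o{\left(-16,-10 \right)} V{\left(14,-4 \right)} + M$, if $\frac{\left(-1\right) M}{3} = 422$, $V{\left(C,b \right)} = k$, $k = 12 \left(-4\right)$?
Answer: $-546$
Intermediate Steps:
$k = -48$
$V{\left(C,b \right)} = -48$
$M = -1266$ ($M = \left(-3\right) 422 = -1266$)
$o{\left(-16,-10 \right)} V{\left(14,-4 \right)} + M = \left(-15\right) \left(-48\right) - 1266 = 720 - 1266 = -546$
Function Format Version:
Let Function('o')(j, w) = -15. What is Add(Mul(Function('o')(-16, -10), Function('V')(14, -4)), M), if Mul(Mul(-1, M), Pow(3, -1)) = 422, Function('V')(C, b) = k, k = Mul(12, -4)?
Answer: -546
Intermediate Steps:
k = -48
Function('V')(C, b) = -48
M = -1266 (M = Mul(-3, 422) = -1266)
Add(Mul(Function('o')(-16, -10), Function('V')(14, -4)), M) = Add(Mul(-15, -48), -1266) = Add(720, -1266) = -546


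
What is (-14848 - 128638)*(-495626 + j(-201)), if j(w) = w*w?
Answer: 65318414350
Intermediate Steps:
j(w) = w²
(-14848 - 128638)*(-495626 + j(-201)) = (-14848 - 128638)*(-495626 + (-201)²) = -143486*(-495626 + 40401) = -143486*(-455225) = 65318414350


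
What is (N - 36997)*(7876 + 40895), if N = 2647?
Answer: -1675283850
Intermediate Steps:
(N - 36997)*(7876 + 40895) = (2647 - 36997)*(7876 + 40895) = -34350*48771 = -1675283850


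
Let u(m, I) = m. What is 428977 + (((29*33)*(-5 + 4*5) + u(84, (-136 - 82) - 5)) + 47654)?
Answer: 491070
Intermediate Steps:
428977 + (((29*33)*(-5 + 4*5) + u(84, (-136 - 82) - 5)) + 47654) = 428977 + (((29*33)*(-5 + 4*5) + 84) + 47654) = 428977 + ((957*(-5 + 20) + 84) + 47654) = 428977 + ((957*15 + 84) + 47654) = 428977 + ((14355 + 84) + 47654) = 428977 + (14439 + 47654) = 428977 + 62093 = 491070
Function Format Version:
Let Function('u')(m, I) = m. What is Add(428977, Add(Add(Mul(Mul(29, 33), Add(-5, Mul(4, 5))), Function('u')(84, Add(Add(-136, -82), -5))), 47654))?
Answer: 491070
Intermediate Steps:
Add(428977, Add(Add(Mul(Mul(29, 33), Add(-5, Mul(4, 5))), Function('u')(84, Add(Add(-136, -82), -5))), 47654)) = Add(428977, Add(Add(Mul(Mul(29, 33), Add(-5, Mul(4, 5))), 84), 47654)) = Add(428977, Add(Add(Mul(957, Add(-5, 20)), 84), 47654)) = Add(428977, Add(Add(Mul(957, 15), 84), 47654)) = Add(428977, Add(Add(14355, 84), 47654)) = Add(428977, Add(14439, 47654)) = Add(428977, 62093) = 491070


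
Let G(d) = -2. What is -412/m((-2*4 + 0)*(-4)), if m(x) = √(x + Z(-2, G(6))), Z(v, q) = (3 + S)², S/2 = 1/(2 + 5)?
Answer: -2884*√233/699 ≈ -62.979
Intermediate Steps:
S = 2/7 (S = 2/(2 + 5) = 2/7 ≈ 0.28571)
Z(v, q) = 529/49 (Z(v, q) = (3 + 2/7)² = (23/7)² = 529/49)
m(x) = √(529/49 + x) (m(x) = √(x + 529/49) = √(529/49 + x))
-412/m((-2*4 + 0)*(-4)) = -412*7/√(529 + 49*((-2*4 + 0)*(-4))) = -412*7/√(529 + 49*((-8 + 0)*(-4))) = -412*7/√(529 + 49*(-8*(-4))) = -412*7/√(529 + 49*32) = -412*7/√(529 + 1568) = -412*7*√233/699 = -2884*√233/699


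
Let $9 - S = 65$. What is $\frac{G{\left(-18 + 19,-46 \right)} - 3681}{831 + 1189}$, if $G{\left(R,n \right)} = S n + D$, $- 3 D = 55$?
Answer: $- \frac{337}{606} \approx -0.55611$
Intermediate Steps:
$D = - \frac{55}{3}$ ($D = \left(- \frac{1}{3}\right) 55 = - \frac{55}{3} \approx -18.333$)
$S = -56$ ($S = 9 - 65 = -56$)
$G{\left(R,n \right)} = - \frac{55}{3} - 56 n$ ($G{\left(R,n \right)} = - 56 n - \frac{55}{3} = - \frac{55}{3} - 56 n$)
$\frac{G{\left(-18 + 19,-46 \right)} - 3681}{831 + 1189} = \frac{\left(- \frac{55}{3} - -2576\right) - 3681}{831 + 1189} = \frac{\left(- \frac{55}{3} + 2576\right) - 3681}{2020} = \left(\frac{7673}{3} - 3681\right) \frac{1}{2020} = \left(- \frac{3370}{3}\right) \frac{1}{2020} = - \frac{337}{606}$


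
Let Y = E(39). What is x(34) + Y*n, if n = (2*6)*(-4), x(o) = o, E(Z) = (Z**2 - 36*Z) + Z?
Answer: -7454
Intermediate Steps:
E(Z) = Z**2 - 35*Z
Y = 156 (Y = 39*(-35 + 39) = 39*4 = 156)
n = -48 (n = 12*(-4) = -48)
x(34) + Y*n = 34 + 156*(-48) = 34 - 7488 = -7454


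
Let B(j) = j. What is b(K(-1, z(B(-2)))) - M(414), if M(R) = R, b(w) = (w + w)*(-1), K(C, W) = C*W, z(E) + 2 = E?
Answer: -422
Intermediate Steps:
z(E) = -2 + E
b(w) = -2*w (b(w) = (2*w)*(-1) = -2*w)
b(K(-1, z(B(-2)))) - M(414) = -(-2)*(-2 - 2) - 1*414 = -(-2)*(-4) - 414 = -2*4 - 414 = -8 - 414 = -422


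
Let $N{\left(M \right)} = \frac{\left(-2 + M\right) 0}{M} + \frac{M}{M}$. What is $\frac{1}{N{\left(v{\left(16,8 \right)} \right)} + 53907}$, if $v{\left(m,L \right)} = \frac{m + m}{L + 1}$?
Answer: $\frac{1}{53908} \approx 1.855 \cdot 10^{-5}$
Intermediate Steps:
$v{\left(m,L \right)} = \frac{2 m}{1 + L}$
$N{\left(M \right)} = 1$ ($N{\left(M \right)} = \frac{0}{M} + 1 = 0 + 1 = 1$)
$\frac{1}{N{\left(v{\left(16,8 \right)} \right)} + 53907} = \frac{1}{1 + 53907} = \frac{1}{53908}$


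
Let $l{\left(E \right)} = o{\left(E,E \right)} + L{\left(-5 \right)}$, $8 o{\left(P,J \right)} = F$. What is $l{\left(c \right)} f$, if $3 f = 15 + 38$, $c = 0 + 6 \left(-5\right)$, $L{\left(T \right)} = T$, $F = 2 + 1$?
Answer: $- \frac{1961}{24} \approx -81.708$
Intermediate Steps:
$F = 3$
$o{\left(P,J \right)} = \frac{3}{8}$ ($o{\left(P,J \right)} = \frac{1}{8} \cdot 3 = \frac{3}{8}$)
$c = -30$ ($c = 0 - 30 = -30$)
$l{\left(E \right)} = - \frac{37}{8}$ ($l{\left(E \right)} = \frac{3}{8} - 5 = - \frac{37}{8}$)
$f = \frac{53}{3}$ ($f = \frac{15 + 38}{3} = \frac{1}{3} \cdot 53 = \frac{53}{3} \approx 17.667$)
$l{\left(c \right)} f = \left(- \frac{37}{8}\right) \frac{53}{3} = - \frac{1961}{24}$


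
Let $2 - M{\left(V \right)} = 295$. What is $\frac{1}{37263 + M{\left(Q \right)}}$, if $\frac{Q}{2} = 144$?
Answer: $\frac{1}{36970} \approx 2.7049 \cdot 10^{-5}$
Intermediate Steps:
$Q = 288$ ($Q = 2 \cdot 144 = 288$)
$M{\left(V \right)} = -293$ ($M{\left(V \right)} = 2 - 295 = -293$)
$\frac{1}{37263 + M{\left(Q \right)}} = \frac{1}{37263 - 293} = \frac{1}{36970}$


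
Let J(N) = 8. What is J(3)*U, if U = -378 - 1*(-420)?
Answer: 336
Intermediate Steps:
U = 42 (U = -378 + 420 = 42)
J(3)*U = 8*42 = 336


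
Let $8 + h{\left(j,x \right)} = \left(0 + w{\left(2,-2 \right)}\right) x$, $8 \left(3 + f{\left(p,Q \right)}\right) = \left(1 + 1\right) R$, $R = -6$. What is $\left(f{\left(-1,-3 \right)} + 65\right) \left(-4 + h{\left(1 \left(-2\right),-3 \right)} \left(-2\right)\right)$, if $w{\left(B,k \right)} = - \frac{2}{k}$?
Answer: $1089$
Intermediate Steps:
$f{\left(p,Q \right)} = - \frac{9}{2}$ ($f{\left(p,Q \right)} = -3 + \frac{\left(1 + 1\right) \left(-6\right)}{8} = -3 + \frac{2 \left(-6\right)}{8} = -3 + \frac{1}{8} \left(-12\right) = -3 - \frac{3}{2} = - \frac{9}{2}$)
$h{\left(j,x \right)} = -8 + x$ ($h{\left(j,x \right)} = -8 + \left(0 - \frac{2}{-2}\right) x = -8 + \left(0 - -1\right) x = -8 + \left(0 + 1\right) x = -8 + 1 x = -8 + x$)
$\left(f{\left(-1,-3 \right)} + 65\right) \left(-4 + h{\left(1 \left(-2\right),-3 \right)} \left(-2\right)\right) = \left(- \frac{9}{2} + 65\right) \left(-4 + \left(-8 - 3\right) \left(-2\right)\right) = \frac{121 \left(-4 - -22\right)}{2} = \frac{121 \left(-4 + 22\right)}{2} = \frac{121}{2} \cdot 18 = 1089$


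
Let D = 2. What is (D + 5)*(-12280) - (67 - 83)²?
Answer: -86216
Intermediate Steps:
(D + 5)*(-12280) - (67 - 83)² = (2 + 5)*(-12280) - (67 - 83)² = 7*(-12280) - 1*(-16)² = -85960 - 1*256 = -85960 - 256 = -86216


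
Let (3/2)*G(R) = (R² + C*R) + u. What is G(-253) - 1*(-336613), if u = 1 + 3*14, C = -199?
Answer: 412879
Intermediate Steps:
u = 43 (u = 1 + 42 = 43)
G(R) = 86/3 - 398*R/3 + 2*R²/3 (G(R) = 2*((R² - 199*R) + 43)/3 = 2*(43 + R² - 199*R)/3 = 86/3 - 398*R/3 + 2*R²/3)
G(-253) - 1*(-336613) = (86/3 - 398/3*(-253) + (⅔)*(-253)²) - 1*(-336613) = (86/3 + 100694/3 + (⅔)*64009) + 336613 = (86/3 + 100694/3 + 128018/3) + 336613 = 76266 + 336613 = 412879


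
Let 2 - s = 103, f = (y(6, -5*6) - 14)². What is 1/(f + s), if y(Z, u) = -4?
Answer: 1/223 ≈ 0.0044843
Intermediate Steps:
f = 324 (f = (-4 - 14)² = (-18)² = 324)
s = -101 (s = 2 - 1*103 = 2 - 103 = -101)
1/(f + s) = 1/(324 - 101) = 1/223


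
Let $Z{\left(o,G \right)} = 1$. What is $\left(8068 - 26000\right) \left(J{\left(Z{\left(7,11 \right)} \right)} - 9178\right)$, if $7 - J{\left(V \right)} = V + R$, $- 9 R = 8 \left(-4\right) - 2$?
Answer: $\frac{1480860424}{9} \approx 1.6454 \cdot 10^{8}$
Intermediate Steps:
$R = \frac{34}{9}$ ($R = - \frac{8 \left(-4\right) - 2}{9} = - \frac{-32 - 2}{9} = \left(- \frac{1}{9}\right) \left(-34\right) = \frac{34}{9} \approx 3.7778$)
$J{\left(V \right)} = \frac{29}{9} - V$ ($J{\left(V \right)} = 7 - \left(V + \frac{34}{9}\right) = 7 - \left(\frac{34}{9} + V\right) = \frac{29}{9} - V$)
$\left(8068 - 26000\right) \left(J{\left(Z{\left(7,11 \right)} \right)} - 9178\right) = \left(8068 - 26000\right) \left(\left(\frac{29}{9} - 1\right) - 9178\right) = - 17932 \left(\left(\frac{29}{9} - 1\right) - 9178\right) = - 17932 \left(\frac{20}{9} - 9178\right) = \left(-17932\right) \left(- \frac{82582}{9}\right) = \frac{1480860424}{9}$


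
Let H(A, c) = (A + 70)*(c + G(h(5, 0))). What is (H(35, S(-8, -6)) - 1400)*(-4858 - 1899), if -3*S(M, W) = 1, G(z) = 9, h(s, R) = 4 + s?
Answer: 3310930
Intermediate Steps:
S(M, W) = -1/3 (S(M, W) = -1/3*1 = -1/3)
H(A, c) = (9 + c)*(70 + A) (H(A, c) = (A + 70)*(c + 9) = (70 + A)*(9 + c) = (9 + c)*(70 + A))
(H(35, S(-8, -6)) - 1400)*(-4858 - 1899) = ((630 + 9*35 + 70*(-1/3) + 35*(-1/3)) - 1400)*(-4858 - 1899) = ((630 + 315 - 70/3 - 35/3) - 1400)*(-6757) = (910 - 1400)*(-6757) = -490*(-6757) = 3310930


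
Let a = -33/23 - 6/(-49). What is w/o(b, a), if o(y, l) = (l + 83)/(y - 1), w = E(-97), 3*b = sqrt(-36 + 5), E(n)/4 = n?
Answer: 218638/46031 - 218638*I*sqrt(31)/138093 ≈ 4.7498 - 8.8152*I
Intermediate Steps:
E(n) = 4*n
b = I*sqrt(31)/3 (b = sqrt(-36 + 5)/3 = sqrt(-31)/3 = (I*sqrt(31))/3 = I*sqrt(31)/3 ≈ 1.8559*I)
a = -1479/1127 (a = -33*1/23 - 6*(-1/49) = -33/23 + 6/49 = -1479/1127 ≈ -1.3123)
w = -388 (w = 4*(-97) = -388)
o(y, l) = (83 + l)/(-1 + y)
w/o(b, a) = -388*(-1 + I*sqrt(31)/3)/(83 - 1479/1127) = -(-218638/46031 + 218638*I*sqrt(31)/138093) = -388*(-1127/92062 + 1127*I*sqrt(31)/276186) = 218638/46031 - 218638*I*sqrt(31)/138093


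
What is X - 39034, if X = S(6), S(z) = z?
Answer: -39028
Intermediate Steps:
X = 6
X - 39034 = 6 - 39034 = -39028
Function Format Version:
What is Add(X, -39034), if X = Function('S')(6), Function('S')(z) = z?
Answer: -39028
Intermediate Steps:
X = 6
Add(X, -39034) = Add(6, -39034) = -39028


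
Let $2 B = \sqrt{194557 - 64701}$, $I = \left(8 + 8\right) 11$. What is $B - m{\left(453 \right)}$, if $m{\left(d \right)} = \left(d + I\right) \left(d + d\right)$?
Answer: $-569874 + 4 \sqrt{2029} \approx -5.6969 \cdot 10^{5}$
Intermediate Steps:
$I = 176$ ($I = 16 \cdot 11 = 176$)
$B = 4 \sqrt{2029}$ ($B = \frac{\sqrt{194557 - 64701}}{2} = \frac{\sqrt{129856}}{2} = \frac{8 \sqrt{2029}}{2} = 4 \sqrt{2029} \approx 180.18$)
$m{\left(d \right)} = 2 d \left(176 + d\right)$ ($m{\left(d \right)} = \left(d + 176\right) \left(d + d\right) = \left(176 + d\right) 2 d = 2 d \left(176 + d\right)$)
$B - m{\left(453 \right)} = 4 \sqrt{2029} - 2 \cdot 453 \left(176 + 453\right) = 4 \sqrt{2029} - 2 \cdot 453 \cdot 629 = 4 \sqrt{2029} - 569874 = -569874 + 4 \sqrt{2029}$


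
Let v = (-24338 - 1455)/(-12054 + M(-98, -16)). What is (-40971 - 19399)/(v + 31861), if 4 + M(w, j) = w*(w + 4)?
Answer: -171813020/90702199 ≈ -1.8943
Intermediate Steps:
M(w, j) = -4 + w*(4 + w) (M(w, j) = -4 + w*(w + 4) = -4 + w*(4 + w))
v = 25793/2846 (v = (-24338 - 1455)/(-12054 + (-4 + (-98)**2 + 4*(-98))) = -25793/(-12054 + (-4 + 9604 - 392)) = -25793/(-12054 + 9208) = -25793/(-2846) = -25793*(-1/2846) = 25793/2846 ≈ 9.0629)
(-40971 - 19399)/(v + 31861) = (-40971 - 19399)/(25793/2846 + 31861) = -60370/90702199/2846 = -60370*2846/90702199 = -171813020/90702199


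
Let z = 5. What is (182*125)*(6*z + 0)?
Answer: 682500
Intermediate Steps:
(182*125)*(6*z + 0) = (182*125)*(6*5 + 0) = 22750*(30 + 0) = 22750*30 = 682500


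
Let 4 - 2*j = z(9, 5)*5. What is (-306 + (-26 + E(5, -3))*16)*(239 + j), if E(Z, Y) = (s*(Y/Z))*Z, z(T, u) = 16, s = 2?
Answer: -164418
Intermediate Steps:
E(Z, Y) = 2*Y (E(Z, Y) = (2*(Y/Z))*Z = (2*Y/Z)*Z = 2*Y)
j = -38 (j = 2 - 8*5 = 2 - ½*80 = 2 - 40 = -38)
(-306 + (-26 + E(5, -3))*16)*(239 + j) = (-306 + (-26 + 2*(-3))*16)*(239 - 38) = (-306 + (-26 - 6)*16)*201 = (-306 - 32*16)*201 = (-306 - 512)*201 = -818*201 = -164418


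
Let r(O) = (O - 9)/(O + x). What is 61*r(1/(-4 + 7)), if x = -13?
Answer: 793/19 ≈ 41.737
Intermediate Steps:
r(O) = (-9 + O)/(-13 + O) (r(O) = (O - 9)/(O - 13) = (-9 + O)/(-13 + O))
61*r(1/(-4 + 7)) = 61*((-9 + 1/(-4 + 7))/(-13 + 1/(-4 + 7))) = 61*((-9 + 1/3)/(-13 + 1/3)) = 61*(-26/3/(-38/3)) = 61*(-3/38*(-26/3)) = 61*(13/19) = 793/19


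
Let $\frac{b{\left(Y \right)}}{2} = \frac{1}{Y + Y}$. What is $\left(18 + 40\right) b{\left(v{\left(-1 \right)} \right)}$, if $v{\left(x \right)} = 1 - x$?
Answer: $29$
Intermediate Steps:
$b{\left(Y \right)} = \frac{1}{Y}$ ($b{\left(Y \right)} = \frac{2}{Y + Y} = \frac{2}{2 Y} = 2 \frac{1}{2 Y} = \frac{1}{Y}$)
$\left(18 + 40\right) b{\left(v{\left(-1 \right)} \right)} = \frac{18 + 40}{1 - -1} = \frac{58}{1 + 1} = \frac{58}{2} = 58 \cdot \frac{1}{2} = 29$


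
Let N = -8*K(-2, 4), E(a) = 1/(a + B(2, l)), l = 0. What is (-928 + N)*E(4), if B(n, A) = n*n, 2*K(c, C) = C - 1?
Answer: -235/2 ≈ -117.50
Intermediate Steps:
K(c, C) = -½ + C/2 (K(c, C) = (C - 1)/2 = (-1 + C)/2 = -½ + C/2)
B(n, A) = n²
E(a) = 1/(4 + a) (E(a) = 1/(a + 2²) = 1/(a + 4) = 1/(4 + a))
N = -12 (N = -8*(-½ + (½)*4) = -8*(-½ + 2) = -8*3/2 = -12)
(-928 + N)*E(4) = (-928 - 12)/(4 + 4) = -940/8 = -940*⅛ = -235/2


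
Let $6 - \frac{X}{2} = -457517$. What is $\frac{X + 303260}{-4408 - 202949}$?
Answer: $- \frac{406102}{69119} \approx -5.8754$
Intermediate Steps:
$X = 915046$ ($X = 12 - -915034 = 12 + 915034 = 915046$)
$\frac{X + 303260}{-4408 - 202949} = \frac{915046 + 303260}{-4408 - 202949} = \frac{1218306}{-207357} = 1218306 \left(- \frac{1}{207357}\right) = - \frac{406102}{69119}$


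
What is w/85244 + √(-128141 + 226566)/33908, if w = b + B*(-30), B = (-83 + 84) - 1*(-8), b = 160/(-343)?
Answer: -46385/14619346 + 5*√3937/33908 ≈ 0.0060795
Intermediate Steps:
b = -160/343 (b = 160*(-1/343) = -160/343 ≈ -0.46647)
B = 9 (B = 1 + 8 = 9)
w = -92770/343 (w = -160/343 + 9*(-30) = -160/343 - 270 = -92770/343 ≈ -270.47)
w/85244 + √(-128141 + 226566)/33908 = -92770/343/85244 + √(-128141 + 226566)/33908 = -92770/343*1/85244 + √98425*(1/33908) = -46385/14619346 + (5*√3937)*(1/33908) = -46385/14619346 + 5*√3937/33908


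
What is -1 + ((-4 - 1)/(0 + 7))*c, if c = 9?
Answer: -52/7 ≈ -7.4286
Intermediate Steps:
-1 + ((-4 - 1)/(0 + 7))*c = -1 + ((-4 - 1)/(0 + 7))*9 = -1 - 5/7*9 = -1 - 45/7 = -52/7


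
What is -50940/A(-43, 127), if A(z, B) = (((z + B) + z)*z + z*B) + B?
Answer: 50940/7097 ≈ 7.1777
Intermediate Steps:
A(z, B) = B + B*z + z*(B + 2*z) (A(z, B) = (((B + z) + z)*z + B*z) + B = ((B + 2*z)*z + B*z) + B = (z*(B + 2*z) + B*z) + B = (B*z + z*(B + 2*z)) + B = B + B*z + z*(B + 2*z))
-50940/A(-43, 127) = -50940/(127 + 2*(-43)² + 2*127*(-43)) = -50940/(127 + 2*1849 - 10922) = -50940/(127 + 3698 - 10922) = -50940/(-7097) = -50940*(-1/7097) = 50940/7097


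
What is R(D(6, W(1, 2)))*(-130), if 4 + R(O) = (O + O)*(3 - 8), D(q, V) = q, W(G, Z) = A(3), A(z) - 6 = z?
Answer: 8320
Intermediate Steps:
A(z) = 6 + z
W(G, Z) = 9 (W(G, Z) = 6 + 3 = 9)
R(O) = -4 - 10*O (R(O) = -4 + (O + O)*(3 - 8) = -4 + (2*O)*(-5) = -4 - 10*O)
R(D(6, W(1, 2)))*(-130) = (-4 - 10*6)*(-130) = (-4 - 60)*(-130) = -64*(-130) = 8320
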